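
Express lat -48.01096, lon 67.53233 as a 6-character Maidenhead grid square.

Offset from 180°W / 90°S: lon 247.5323°, lat 41.9890°.
Field (20°×10°, letters A–R): lon ⌊247.5323/20⌋ = 12 → M; lat ⌊41.9890/10⌋ = 4 → E.
Square (2°×1°, digits 0–9): lon ⌊7.5323/2⌋ = 3; lat ⌊1.9890/1⌋ = 1.
Subsquare (5′×2.5′, letters a–x): lon ⌊1.5323/0.0833333⌋ = 18 → s; lat ⌊0.9890/0.0416667⌋ = 23 → x.

ME31sx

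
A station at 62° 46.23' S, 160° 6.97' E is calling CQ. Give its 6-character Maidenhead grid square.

RC07bf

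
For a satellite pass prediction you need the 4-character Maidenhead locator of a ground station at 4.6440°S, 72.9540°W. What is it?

Offset from 180°W / 90°S: lon 107.05°, lat 85.36°.
Field: lon ⌊107.05/20⌋ = 5 → F; lat ⌊85.36/10⌋ = 8 → I.
Square: lon ⌊7.05/2⌋ = 3; lat ⌊5.36/1⌋ = 5.

FI35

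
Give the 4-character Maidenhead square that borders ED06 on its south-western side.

DD95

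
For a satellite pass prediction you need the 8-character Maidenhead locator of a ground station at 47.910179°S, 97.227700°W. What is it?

EE12jc21

Shift to the Maidenhead origin (180°W, 90°S): lon 82.77230, lat 42.08982.
Field (20°×10°, letters A–R): 82.77230/20 → 4 → E, 42.08982/10 → 4 → E; chars EE.
Square (2°×1°, digits 0–9): 2.77230/2 → 1, 2.08982/1 → 2; chars 12.
Subsquare (5′×2.5′, letters a–x): 0.77230/0.0833333 → 9 → j, 0.08982/0.0416667 → 2 → c; chars jc.
Extended square (30″×15″, digits 0–9): 0.02230/0.00833333 → 2, 0.00649/0.00416667 → 1; chars 21.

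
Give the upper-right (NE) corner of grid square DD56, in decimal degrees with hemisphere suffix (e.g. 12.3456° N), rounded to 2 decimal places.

53.00° S, 108.00° W

Field D=3, D=3: +3·20° lon, +3·10° lat → SW at lon -120°, lat -60°.
Square 5, 6: +5·2° lon, +6·1° lat → SW at lon -110°, lat -54°.
Cell spans 2° lon × 1° lat. NE corner is SW corner plus one full cell.
latitude 53.00° S, longitude 108.00° W.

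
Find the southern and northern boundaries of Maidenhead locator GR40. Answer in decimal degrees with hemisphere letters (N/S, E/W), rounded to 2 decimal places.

Field G=6, R=17: +6·20° lon, +17·10° lat → SW at lon -60°, lat 80°.
Square 4, 0: +4·2° lon, +0·1° lat → SW at lon -52°, lat 80°.
Cell spans 2° lon × 1° lat.
south 80.00° N, north 81.00° N.

80.00° N, 81.00° N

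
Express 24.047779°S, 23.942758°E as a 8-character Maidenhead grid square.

KG15xw38

Offset from 180°W / 90°S: lon 203.94276°, lat 65.95222°.
Field: 203.94276/20 → 10 → K, 65.95222/10 → 6 → G; chars KG.
Square: 3.94276/2 → 1, 5.95222/1 → 5; chars 15.
Subsquare: 1.94276/0.0833333 → 23 → x, 0.95222/0.0416667 → 22 → w; chars xw.
Extended square: 0.02609/0.00833333 → 3, 0.03555/0.00416667 → 8; chars 38.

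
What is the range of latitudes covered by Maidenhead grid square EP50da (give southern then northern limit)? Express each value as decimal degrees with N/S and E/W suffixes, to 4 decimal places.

Field E=4, P=15: +4·20° lon, +15·10° lat → SW at lon -100°, lat 60°.
Square 5, 0: +5·2° lon, +0·1° lat → SW at lon -90°, lat 60°.
Subsquare d=3, a=0: +3·0.0833333° lon, +0·0.0416667° lat → SW at lon -89.75°, lat 60°.
Cell spans 0.0833333° lon × 0.0416667° lat.
south 60.0000° N, north 60.0417° N.

60.0000° N, 60.0417° N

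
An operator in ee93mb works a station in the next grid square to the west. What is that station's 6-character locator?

Longitude subsquare m = 12; −1 → 11 = l.
The latitude characters are unchanged.

EE93lb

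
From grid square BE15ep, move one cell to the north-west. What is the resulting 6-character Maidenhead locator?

BE15dq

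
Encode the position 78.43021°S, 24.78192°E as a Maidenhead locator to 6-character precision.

Offset from 180°W / 90°S: lon 204.7819°, lat 11.5698°.
Field (20°×10°, letters A–R): lon ⌊204.7819/20⌋ = 10 → K; lat ⌊11.5698/10⌋ = 1 → B.
Square (2°×1°, digits 0–9): lon ⌊4.7819/2⌋ = 2; lat ⌊1.5698/1⌋ = 1.
Subsquare (5′×2.5′, letters a–x): lon ⌊0.7819/0.0833333⌋ = 9 → j; lat ⌊0.5698/0.0416667⌋ = 13 → n.

KB21jn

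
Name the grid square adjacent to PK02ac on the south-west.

OK92xb

Longitude subsquare a = 0; −1 → -1, wraps to 23 = x, carry into square.
Longitude square 0; −1 → -1, wraps to 9, carry into field.
Longitude field P = 15; −1 → 14 = O.
Latitude subsquare c = 2; −1 → 1 = b.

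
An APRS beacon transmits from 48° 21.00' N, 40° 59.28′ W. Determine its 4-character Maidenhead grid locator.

GN98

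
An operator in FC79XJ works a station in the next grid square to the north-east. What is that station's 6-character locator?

Longitude subsquare x = 23; +1 → 24, wraps to 0 = a, carry into square.
Longitude square 7; +1 → 8.
Latitude subsquare j = 9; +1 → 10 = k.

FC89ak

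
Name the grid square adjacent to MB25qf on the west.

Longitude subsquare q = 16; −1 → 15 = p.
The latitude characters are unchanged.

MB25pf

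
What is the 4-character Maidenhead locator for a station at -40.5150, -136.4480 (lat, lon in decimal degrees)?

CE19

Offset from 180°W / 90°S: lon 43.55°, lat 49.48°.
Field: lon ⌊43.55/20⌋ = 2 → C; lat ⌊49.48/10⌋ = 4 → E.
Square: lon ⌊3.55/2⌋ = 1; lat ⌊9.48/1⌋ = 9.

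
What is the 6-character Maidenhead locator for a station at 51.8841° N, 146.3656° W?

Shift to the Maidenhead origin (180°W, 90°S): lon 33.6344, lat 141.8841.
Field (20°×10°, letters A–R): lon ⌊33.6344/20⌋ = 1 → B; lat ⌊141.8841/10⌋ = 14 → O.
Square (2°×1°, digits 0–9): lon ⌊13.6344/2⌋ = 6; lat ⌊1.8841/1⌋ = 1.
Subsquare (5′×2.5′, letters a–x): lon ⌊1.6344/0.0833333⌋ = 19 → t; lat ⌊0.8841/0.0416667⌋ = 21 → v.

BO61tv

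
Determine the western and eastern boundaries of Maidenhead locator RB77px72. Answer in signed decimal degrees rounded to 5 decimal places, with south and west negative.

Field R=17, B=1: +17·20° lon, +1·10° lat → SW at lon 160°, lat -80°.
Square 7, 7: +7·2° lon, +7·1° lat → SW at lon 174°, lat -73°.
Subsquare p=15, x=23: +15·0.0833333° lon, +23·0.0416667° lat → SW at lon 175.25°, lat -72.0417°.
Extended square 7, 2: +7·0.00833333° lon, +2·0.00416667° lat → SW at lon 175.308°, lat -72.0333°.
Cell spans 0.00833333° lon × 0.00416667° lat.
west 175.30833, east 175.31667.

175.30833, 175.31667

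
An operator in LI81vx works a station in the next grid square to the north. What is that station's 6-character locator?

LI82va

Latitude subsquare x = 23; +1 → 24, wraps to 0 = a, carry into square.
Latitude square 1; +1 → 2.
The longitude characters are unchanged.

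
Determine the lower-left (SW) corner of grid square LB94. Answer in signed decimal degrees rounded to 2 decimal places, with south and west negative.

-76.00, 58.00

Field L=11, B=1: +11·20° lon, +1·10° lat → SW at lon 40°, lat -80°.
Square 9, 4: +9·2° lon, +4·1° lat → SW at lon 58°, lat -76°.
latitude -76.00, longitude 58.00.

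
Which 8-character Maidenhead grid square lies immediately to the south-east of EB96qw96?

Longitude extended square 9; +1 → 10, wraps to 0, carry into subsquare.
Longitude subsquare q = 16; +1 → 17 = r.
Latitude extended square 6; −1 → 5.

EB96rw05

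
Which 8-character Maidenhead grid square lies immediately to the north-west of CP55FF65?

CP55ff56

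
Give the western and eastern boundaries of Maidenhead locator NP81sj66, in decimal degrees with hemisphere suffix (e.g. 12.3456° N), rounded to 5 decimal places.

97.55000° E, 97.55833° E

Field N=13, P=15: +13·20° lon, +15·10° lat → SW at lon 80°, lat 60°.
Square 8, 1: +8·2° lon, +1·1° lat → SW at lon 96°, lat 61°.
Subsquare s=18, j=9: +18·0.0833333° lon, +9·0.0416667° lat → SW at lon 97.5°, lat 61.375°.
Extended square 6, 6: +6·0.00833333° lon, +6·0.00416667° lat → SW at lon 97.55°, lat 61.4°.
Cell spans 0.00833333° lon × 0.00416667° lat.
west 97.55000° E, east 97.55833° E.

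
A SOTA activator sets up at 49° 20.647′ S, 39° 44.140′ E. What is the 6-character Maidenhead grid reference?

KE90up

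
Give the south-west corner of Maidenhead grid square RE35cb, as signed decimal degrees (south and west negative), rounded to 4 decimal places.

Field R=17, E=4: +17·20° lon, +4·10° lat → SW at lon 160°, lat -50°.
Square 3, 5: +3·2° lon, +5·1° lat → SW at lon 166°, lat -45°.
Subsquare c=2, b=1: +2·0.0833333° lon, +1·0.0416667° lat → SW at lon 166.167°, lat -44.9583°.
latitude -44.9583, longitude 166.1667.

-44.9583, 166.1667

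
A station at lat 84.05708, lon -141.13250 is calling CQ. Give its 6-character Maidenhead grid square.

BR94kb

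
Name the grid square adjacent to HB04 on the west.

Longitude square 0; −1 → -1, wraps to 9, carry into field.
Longitude field H = 7; −1 → 6 = G.
The latitude characters are unchanged.

GB94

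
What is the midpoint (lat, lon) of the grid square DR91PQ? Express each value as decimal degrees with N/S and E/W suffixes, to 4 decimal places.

Field D=3, R=17: +3·20° lon, +17·10° lat → SW at lon -120°, lat 80°.
Square 9, 1: +9·2° lon, +1·1° lat → SW at lon -102°, lat 81°.
Subsquare p=15, q=16: +15·0.0833333° lon, +16·0.0416667° lat → SW at lon -100.75°, lat 81.6667°.
Cell spans 0.0833333° lon × 0.0416667° lat. Centre is SW corner plus half of each.
latitude 81.6875° N, longitude 100.7083° W.

81.6875° N, 100.7083° W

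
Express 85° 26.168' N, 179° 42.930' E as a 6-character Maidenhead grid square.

RR95uk

Shift to the Maidenhead origin (180°W, 90°S): lon 359.7155, lat 175.4361.
Field: 359.7155/20 → 17 → R, 175.4361/10 → 17 → R; chars RR.
Square: 19.7155/2 → 9, 5.4361/1 → 5; chars 95.
Subsquare: 1.7155/0.0833333 → 20 → u, 0.4361/0.0416667 → 10 → k; chars uk.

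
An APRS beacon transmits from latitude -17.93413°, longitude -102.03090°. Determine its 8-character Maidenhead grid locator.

Shift to the Maidenhead origin (180°W, 90°S): lon 77.96910, lat 72.06587.
Field (20°×10°, letters A–R): lon ⌊77.96910/20⌋ = 3 → D; lat ⌊72.06587/10⌋ = 7 → H.
Square (2°×1°, digits 0–9): lon ⌊17.96910/2⌋ = 8; lat ⌊2.06587/1⌋ = 2.
Subsquare (5′×2.5′, letters a–x): lon ⌊1.96910/0.0833333⌋ = 23 → x; lat ⌊0.06587/0.0416667⌋ = 1 → b.
Extended square (30″×15″, digits 0–9): lon ⌊0.05243/0.00833333⌋ = 6; lat ⌊0.02420/0.00416667⌋ = 5.

DH82xb65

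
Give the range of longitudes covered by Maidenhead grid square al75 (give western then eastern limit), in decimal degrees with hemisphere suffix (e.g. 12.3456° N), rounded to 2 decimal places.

166.00° W, 164.00° W

Field A=0, L=11: +0·20° lon, +11·10° lat → SW at lon -180°, lat 20°.
Square 7, 5: +7·2° lon, +5·1° lat → SW at lon -166°, lat 25°.
Cell spans 2° lon × 1° lat.
west 166.00° W, east 164.00° W.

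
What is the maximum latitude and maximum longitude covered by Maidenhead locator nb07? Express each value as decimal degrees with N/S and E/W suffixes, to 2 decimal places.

Field N=13, B=1: +13·20° lon, +1·10° lat → SW at lon 80°, lat -80°.
Square 0, 7: +0·2° lon, +7·1° lat → SW at lon 80°, lat -73°.
Cell spans 2° lon × 1° lat. NE corner is SW corner plus one full cell.
latitude 72.00° S, longitude 82.00° E.

72.00° S, 82.00° E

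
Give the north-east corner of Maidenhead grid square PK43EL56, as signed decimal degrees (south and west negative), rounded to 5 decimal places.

Field P=15, K=10: +15·20° lon, +10·10° lat → SW at lon 120°, lat 10°.
Square 4, 3: +4·2° lon, +3·1° lat → SW at lon 128°, lat 13°.
Subsquare e=4, l=11: +4·0.0833333° lon, +11·0.0416667° lat → SW at lon 128.333°, lat 13.4583°.
Extended square 5, 6: +5·0.00833333° lon, +6·0.00416667° lat → SW at lon 128.375°, lat 13.4833°.
Cell spans 0.00833333° lon × 0.00416667° lat. NE corner is SW corner plus one full cell.
latitude 13.48750, longitude 128.38333.

13.48750, 128.38333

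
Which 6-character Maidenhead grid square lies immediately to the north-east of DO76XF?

Longitude subsquare x = 23; +1 → 24, wraps to 0 = a, carry into square.
Longitude square 7; +1 → 8.
Latitude subsquare f = 5; +1 → 6 = g.

DO86ag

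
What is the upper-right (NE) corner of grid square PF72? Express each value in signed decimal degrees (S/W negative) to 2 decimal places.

-37.00, 136.00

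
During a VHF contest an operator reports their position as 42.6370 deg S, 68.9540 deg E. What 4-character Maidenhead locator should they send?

ME47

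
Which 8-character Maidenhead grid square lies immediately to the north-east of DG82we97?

DG82xe08

Longitude extended square 9; +1 → 10, wraps to 0, carry into subsquare.
Longitude subsquare w = 22; +1 → 23 = x.
Latitude extended square 7; +1 → 8.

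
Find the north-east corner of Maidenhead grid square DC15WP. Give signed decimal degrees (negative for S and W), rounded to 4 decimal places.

Field D=3, C=2: +3·20° lon, +2·10° lat → SW at lon -120°, lat -70°.
Square 1, 5: +1·2° lon, +5·1° lat → SW at lon -118°, lat -65°.
Subsquare w=22, p=15: +22·0.0833333° lon, +15·0.0416667° lat → SW at lon -116.167°, lat -64.375°.
Cell spans 0.0833333° lon × 0.0416667° lat. NE corner is SW corner plus one full cell.
latitude -64.3333, longitude -116.0833.

-64.3333, -116.0833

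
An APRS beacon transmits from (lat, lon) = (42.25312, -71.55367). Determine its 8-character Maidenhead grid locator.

FN42fg30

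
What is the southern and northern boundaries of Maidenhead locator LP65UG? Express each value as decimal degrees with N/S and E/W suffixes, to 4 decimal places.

Field L=11, P=15: +11·20° lon, +15·10° lat → SW at lon 40°, lat 60°.
Square 6, 5: +6·2° lon, +5·1° lat → SW at lon 52°, lat 65°.
Subsquare u=20, g=6: +20·0.0833333° lon, +6·0.0416667° lat → SW at lon 53.6667°, lat 65.25°.
Cell spans 0.0833333° lon × 0.0416667° lat.
south 65.2500° N, north 65.2917° N.

65.2500° N, 65.2917° N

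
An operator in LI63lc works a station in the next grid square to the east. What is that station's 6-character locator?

LI63mc

Longitude subsquare l = 11; +1 → 12 = m.
The latitude characters are unchanged.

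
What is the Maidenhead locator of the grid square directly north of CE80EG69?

CE80eh60

Latitude extended square 9; +1 → 10, wraps to 0, carry into subsquare.
Latitude subsquare g = 6; +1 → 7 = h.
The longitude characters are unchanged.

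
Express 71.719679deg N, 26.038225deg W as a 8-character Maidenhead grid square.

Add 180° to longitude and 90° to latitude: 153.96177, 161.71968.
Field: 153.96177/20 → 7 → H, 161.71968/10 → 16 → Q; chars HQ.
Square: 13.96177/2 → 6, 1.71968/1 → 1; chars 61.
Subsquare: 1.96177/0.0833333 → 23 → x, 0.71968/0.0416667 → 17 → r; chars xr.
Extended square: 0.04511/0.00833333 → 5, 0.01135/0.00416667 → 2; chars 52.

HQ61xr52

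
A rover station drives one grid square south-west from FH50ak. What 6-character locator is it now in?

FH40xj

Longitude subsquare a = 0; −1 → -1, wraps to 23 = x, carry into square.
Longitude square 5; −1 → 4.
Latitude subsquare k = 10; −1 → 9 = j.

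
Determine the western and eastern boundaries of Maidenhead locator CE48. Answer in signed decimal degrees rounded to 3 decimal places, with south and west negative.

Field C=2, E=4: +2·20° lon, +4·10° lat → SW at lon -140°, lat -50°.
Square 4, 8: +4·2° lon, +8·1° lat → SW at lon -132°, lat -42°.
Cell spans 2° lon × 1° lat.
west -132.000, east -130.000.

-132.000, -130.000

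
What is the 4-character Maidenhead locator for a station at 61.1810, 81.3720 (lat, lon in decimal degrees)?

Shift to the Maidenhead origin (180°W, 90°S): lon 261.37, lat 151.18.
Field (20°×10°, letters A–R): 261.37/20 → 13 → N, 151.18/10 → 15 → P; chars NP.
Square (2°×1°, digits 0–9): 1.37/2 → 0, 1.18/1 → 1; chars 01.

NP01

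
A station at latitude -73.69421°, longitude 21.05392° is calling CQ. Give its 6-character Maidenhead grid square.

KB06mh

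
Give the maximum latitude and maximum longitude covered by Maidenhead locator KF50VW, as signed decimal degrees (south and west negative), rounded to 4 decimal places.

-39.0417, 31.8333

Field K=10, F=5: +10·20° lon, +5·10° lat → SW at lon 20°, lat -40°.
Square 5, 0: +5·2° lon, +0·1° lat → SW at lon 30°, lat -40°.
Subsquare v=21, w=22: +21·0.0833333° lon, +22·0.0416667° lat → SW at lon 31.75°, lat -39.0833°.
Cell spans 0.0833333° lon × 0.0416667° lat. NE corner is SW corner plus one full cell.
latitude -39.0417, longitude 31.8333.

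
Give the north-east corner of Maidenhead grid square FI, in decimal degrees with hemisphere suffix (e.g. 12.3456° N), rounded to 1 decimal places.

Field F=5, I=8: +5·20° lon, +8·10° lat → SW at lon -80°, lat -10°.
Cell spans 20° lon × 10° lat. NE corner is SW corner plus one full cell.
latitude 0.0° N, longitude 60.0° W.

0.0° N, 60.0° W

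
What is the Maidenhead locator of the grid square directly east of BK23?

BK33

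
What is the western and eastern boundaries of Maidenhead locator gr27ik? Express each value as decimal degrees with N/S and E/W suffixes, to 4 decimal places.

55.3333° W, 55.2500° W

Field G=6, R=17: +6·20° lon, +17·10° lat → SW at lon -60°, lat 80°.
Square 2, 7: +2·2° lon, +7·1° lat → SW at lon -56°, lat 87°.
Subsquare i=8, k=10: +8·0.0833333° lon, +10·0.0416667° lat → SW at lon -55.3333°, lat 87.4167°.
Cell spans 0.0833333° lon × 0.0416667° lat.
west 55.3333° W, east 55.2500° W.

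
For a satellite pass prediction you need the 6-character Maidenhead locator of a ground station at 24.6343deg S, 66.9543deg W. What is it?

Shift to the Maidenhead origin (180°W, 90°S): lon 113.0457, lat 65.3657.
Field: lon ⌊113.0457/20⌋ = 5 → F; lat ⌊65.3657/10⌋ = 6 → G.
Square: lon ⌊13.0457/2⌋ = 6; lat ⌊5.3657/1⌋ = 5.
Subsquare: lon ⌊1.0457/0.0833333⌋ = 12 → m; lat ⌊0.3657/0.0416667⌋ = 8 → i.

FG65mi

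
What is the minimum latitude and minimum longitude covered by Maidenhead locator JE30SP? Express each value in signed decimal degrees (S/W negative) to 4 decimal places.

-49.3750, 7.5000

Field J=9, E=4: +9·20° lon, +4·10° lat → SW at lon 0°, lat -50°.
Square 3, 0: +3·2° lon, +0·1° lat → SW at lon 6°, lat -50°.
Subsquare s=18, p=15: +18·0.0833333° lon, +15·0.0416667° lat → SW at lon 7.5°, lat -49.375°.
latitude -49.3750, longitude 7.5000.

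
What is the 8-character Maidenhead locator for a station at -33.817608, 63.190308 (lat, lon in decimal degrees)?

MF16oe23

Shift to the Maidenhead origin (180°W, 90°S): lon 243.19031, lat 56.18239.
Field: lon ⌊243.19031/20⌋ = 12 → M; lat ⌊56.18239/10⌋ = 5 → F.
Square: lon ⌊3.19031/2⌋ = 1; lat ⌊6.18239/1⌋ = 6.
Subsquare: lon ⌊1.19031/0.0833333⌋ = 14 → o; lat ⌊0.18239/0.0416667⌋ = 4 → e.
Extended square: lon ⌊0.02364/0.00833333⌋ = 2; lat ⌊0.01573/0.00416667⌋ = 3.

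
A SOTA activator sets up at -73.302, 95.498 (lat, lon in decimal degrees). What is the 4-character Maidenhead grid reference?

Offset from 180°W / 90°S: lon 275.50°, lat 16.70°.
Field (20°×10°, letters A–R): 275.50/20 → 13 → N, 16.70/10 → 1 → B; chars NB.
Square (2°×1°, digits 0–9): 15.50/2 → 7, 6.70/1 → 6; chars 76.

NB76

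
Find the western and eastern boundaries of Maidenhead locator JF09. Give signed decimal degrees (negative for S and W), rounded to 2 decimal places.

0.00, 2.00

Field J=9, F=5: +9·20° lon, +5·10° lat → SW at lon 0°, lat -40°.
Square 0, 9: +0·2° lon, +9·1° lat → SW at lon 0°, lat -31°.
Cell spans 2° lon × 1° lat.
west 0.00, east 2.00.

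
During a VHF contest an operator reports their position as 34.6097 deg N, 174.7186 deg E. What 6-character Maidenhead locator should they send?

Shift to the Maidenhead origin (180°W, 90°S): lon 354.7186, lat 124.6097.
Field: lon ⌊354.7186/20⌋ = 17 → R; lat ⌊124.6097/10⌋ = 12 → M.
Square: lon ⌊14.7186/2⌋ = 7; lat ⌊4.6097/1⌋ = 4.
Subsquare: lon ⌊0.7186/0.0833333⌋ = 8 → i; lat ⌊0.6097/0.0416667⌋ = 14 → o.

RM74io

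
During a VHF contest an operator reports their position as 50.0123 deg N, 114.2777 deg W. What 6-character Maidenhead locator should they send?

Add 180° to longitude and 90° to latitude: 65.7223, 140.0123.
Field (20°×10°, letters A–R): lon ⌊65.7223/20⌋ = 3 → D; lat ⌊140.0123/10⌋ = 14 → O.
Square (2°×1°, digits 0–9): lon ⌊5.7223/2⌋ = 2; lat ⌊0.0123/1⌋ = 0.
Subsquare (5′×2.5′, letters a–x): lon ⌊1.7223/0.0833333⌋ = 20 → u; lat ⌊0.0123/0.0416667⌋ = 0 → a.

DO20ua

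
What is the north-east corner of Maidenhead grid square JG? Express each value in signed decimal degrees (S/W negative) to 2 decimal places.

Field J=9, G=6: +9·20° lon, +6·10° lat → SW at lon 0°, lat -30°.
Cell spans 20° lon × 10° lat. NE corner is SW corner plus one full cell.
latitude -20.00, longitude 20.00.

-20.00, 20.00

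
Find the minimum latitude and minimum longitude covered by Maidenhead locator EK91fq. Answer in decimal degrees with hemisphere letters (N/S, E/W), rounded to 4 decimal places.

11.6667° N, 81.5833° W

Field E=4, K=10: +4·20° lon, +10·10° lat → SW at lon -100°, lat 10°.
Square 9, 1: +9·2° lon, +1·1° lat → SW at lon -82°, lat 11°.
Subsquare f=5, q=16: +5·0.0833333° lon, +16·0.0416667° lat → SW at lon -81.5833°, lat 11.6667°.
latitude 11.6667° N, longitude 81.5833° W.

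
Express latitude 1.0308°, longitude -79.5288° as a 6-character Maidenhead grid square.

FJ01fa

Add 180° to longitude and 90° to latitude: 100.4712, 91.0308.
Field: 100.4712/20 → 5 → F, 91.0308/10 → 9 → J; chars FJ.
Square: 0.4712/2 → 0, 1.0308/1 → 1; chars 01.
Subsquare: 0.4712/0.0833333 → 5 → f, 0.0308/0.0416667 → 0 → a; chars fa.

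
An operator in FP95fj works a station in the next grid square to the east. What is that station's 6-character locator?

FP95gj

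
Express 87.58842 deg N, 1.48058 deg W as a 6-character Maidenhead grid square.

IR97go

Shift to the Maidenhead origin (180°W, 90°S): lon 178.5194, lat 177.5884.
Field (20°×10°, letters A–R): lon ⌊178.5194/20⌋ = 8 → I; lat ⌊177.5884/10⌋ = 17 → R.
Square (2°×1°, digits 0–9): lon ⌊18.5194/2⌋ = 9; lat ⌊7.5884/1⌋ = 7.
Subsquare (5′×2.5′, letters a–x): lon ⌊0.5194/0.0833333⌋ = 6 → g; lat ⌊0.5884/0.0416667⌋ = 14 → o.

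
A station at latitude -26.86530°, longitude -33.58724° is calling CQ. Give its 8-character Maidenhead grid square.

HG33ed92

Offset from 180°W / 90°S: lon 146.41276°, lat 63.13470°.
Field: lon ⌊146.41276/20⌋ = 7 → H; lat ⌊63.13470/10⌋ = 6 → G.
Square: lon ⌊6.41276/2⌋ = 3; lat ⌊3.13470/1⌋ = 3.
Subsquare: lon ⌊0.41276/0.0833333⌋ = 4 → e; lat ⌊0.13470/0.0416667⌋ = 3 → d.
Extended square: lon ⌊0.07943/0.00833333⌋ = 9; lat ⌊0.00970/0.00416667⌋ = 2.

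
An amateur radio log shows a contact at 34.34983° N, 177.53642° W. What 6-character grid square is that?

Shift to the Maidenhead origin (180°W, 90°S): lon 2.4636, lat 124.3498.
Field (20°×10°, letters A–R): 2.4636/20 → 0 → A, 124.3498/10 → 12 → M; chars AM.
Square (2°×1°, digits 0–9): 2.4636/2 → 1, 4.3498/1 → 4; chars 14.
Subsquare (5′×2.5′, letters a–x): 0.4636/0.0833333 → 5 → f, 0.3498/0.0416667 → 8 → i; chars fi.

AM14fi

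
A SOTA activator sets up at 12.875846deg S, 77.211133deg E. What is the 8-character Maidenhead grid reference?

Add 180° to longitude and 90° to latitude: 257.21113, 77.12415.
Field: 257.21113/20 → 12 → M, 77.12415/10 → 7 → H; chars MH.
Square: 17.21113/2 → 8, 7.12415/1 → 7; chars 87.
Subsquare: 1.21113/0.0833333 → 14 → o, 0.12415/0.0416667 → 2 → c; chars oc.
Extended square: 0.04447/0.00833333 → 5, 0.04082/0.00416667 → 9; chars 59.

MH87oc59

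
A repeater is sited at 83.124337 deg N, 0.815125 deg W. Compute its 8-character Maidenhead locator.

IR93oc29

Add 180° to longitude and 90° to latitude: 179.18488, 173.12434.
Field: 179.18488/20 → 8 → I, 173.12434/10 → 17 → R; chars IR.
Square: 19.18488/2 → 9, 3.12434/1 → 3; chars 93.
Subsquare: 1.18488/0.0833333 → 14 → o, 0.12434/0.0416667 → 2 → c; chars oc.
Extended square: 0.01821/0.00833333 → 2, 0.04100/0.00416667 → 9; chars 29.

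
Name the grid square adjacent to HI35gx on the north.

Latitude subsquare x = 23; +1 → 24, wraps to 0 = a, carry into square.
Latitude square 5; +1 → 6.
The longitude characters are unchanged.

HI36ga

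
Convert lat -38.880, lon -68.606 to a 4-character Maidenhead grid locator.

FF51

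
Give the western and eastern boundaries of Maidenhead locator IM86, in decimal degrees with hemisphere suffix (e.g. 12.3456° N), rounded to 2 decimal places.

4.00° W, 2.00° W

Field I=8, M=12: +8·20° lon, +12·10° lat → SW at lon -20°, lat 30°.
Square 8, 6: +8·2° lon, +6·1° lat → SW at lon -4°, lat 36°.
Cell spans 2° lon × 1° lat.
west 4.00° W, east 2.00° W.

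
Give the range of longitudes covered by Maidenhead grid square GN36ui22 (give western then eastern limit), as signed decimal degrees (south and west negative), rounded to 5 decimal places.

Field G=6, N=13: +6·20° lon, +13·10° lat → SW at lon -60°, lat 40°.
Square 3, 6: +3·2° lon, +6·1° lat → SW at lon -54°, lat 46°.
Subsquare u=20, i=8: +20·0.0833333° lon, +8·0.0416667° lat → SW at lon -52.3333°, lat 46.3333°.
Extended square 2, 2: +2·0.00833333° lon, +2·0.00416667° lat → SW at lon -52.3167°, lat 46.3417°.
Cell spans 0.00833333° lon × 0.00416667° lat.
west -52.31667, east -52.30833.

-52.31667, -52.30833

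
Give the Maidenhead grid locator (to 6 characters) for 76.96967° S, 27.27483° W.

Shift to the Maidenhead origin (180°W, 90°S): lon 152.7252, lat 13.0303.
Field: lon ⌊152.7252/20⌋ = 7 → H; lat ⌊13.0303/10⌋ = 1 → B.
Square: lon ⌊12.7252/2⌋ = 6; lat ⌊3.0303/1⌋ = 3.
Subsquare: lon ⌊0.7252/0.0833333⌋ = 8 → i; lat ⌊0.0303/0.0416667⌋ = 0 → a.

HB63ia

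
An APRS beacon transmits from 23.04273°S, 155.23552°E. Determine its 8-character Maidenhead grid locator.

QG76ow89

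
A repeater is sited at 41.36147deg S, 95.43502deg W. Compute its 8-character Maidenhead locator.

EE28gp73

Offset from 180°W / 90°S: lon 84.56498°, lat 48.63853°.
Field: 84.56498/20 → 4 → E, 48.63853/10 → 4 → E; chars EE.
Square: 4.56498/2 → 2, 8.63853/1 → 8; chars 28.
Subsquare: 0.56498/0.0833333 → 6 → g, 0.63853/0.0416667 → 15 → p; chars gp.
Extended square: 0.06498/0.00833333 → 7, 0.01353/0.00416667 → 3; chars 73.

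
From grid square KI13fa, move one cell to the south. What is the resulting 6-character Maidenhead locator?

KI12fx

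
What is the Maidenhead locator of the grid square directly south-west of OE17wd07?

Longitude extended square 0; −1 → -1, wraps to 9, carry into subsquare.
Longitude subsquare w = 22; −1 → 21 = v.
Latitude extended square 7; −1 → 6.

OE17vd96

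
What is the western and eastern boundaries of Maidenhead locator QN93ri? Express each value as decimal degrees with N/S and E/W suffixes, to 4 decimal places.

Field Q=16, N=13: +16·20° lon, +13·10° lat → SW at lon 140°, lat 40°.
Square 9, 3: +9·2° lon, +3·1° lat → SW at lon 158°, lat 43°.
Subsquare r=17, i=8: +17·0.0833333° lon, +8·0.0416667° lat → SW at lon 159.417°, lat 43.3333°.
Cell spans 0.0833333° lon × 0.0416667° lat.
west 159.4167° E, east 159.5000° E.

159.4167° E, 159.5000° E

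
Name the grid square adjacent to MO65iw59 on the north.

MO65ix50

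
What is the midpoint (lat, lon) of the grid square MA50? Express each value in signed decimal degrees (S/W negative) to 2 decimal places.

-89.50, 71.00

Field M=12, A=0: +12·20° lon, +0·10° lat → SW at lon 60°, lat -90°.
Square 5, 0: +5·2° lon, +0·1° lat → SW at lon 70°, lat -90°.
Cell spans 2° lon × 1° lat. Centre is SW corner plus half of each.
latitude -89.50, longitude 71.00.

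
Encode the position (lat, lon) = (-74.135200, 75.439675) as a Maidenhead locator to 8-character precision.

Add 180° to longitude and 90° to latitude: 255.43967, 15.86480.
Field: lon ⌊255.43967/20⌋ = 12 → M; lat ⌊15.86480/10⌋ = 1 → B.
Square: lon ⌊15.43967/2⌋ = 7; lat ⌊5.86480/1⌋ = 5.
Subsquare: lon ⌊1.43967/0.0833333⌋ = 17 → r; lat ⌊0.86480/0.0416667⌋ = 20 → u.
Extended square: lon ⌊0.02301/0.00833333⌋ = 2; lat ⌊0.03147/0.00416667⌋ = 7.

MB75ru27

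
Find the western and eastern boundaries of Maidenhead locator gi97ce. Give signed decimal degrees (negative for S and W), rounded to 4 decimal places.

Field G=6, I=8: +6·20° lon, +8·10° lat → SW at lon -60°, lat -10°.
Square 9, 7: +9·2° lon, +7·1° lat → SW at lon -42°, lat -3°.
Subsquare c=2, e=4: +2·0.0833333° lon, +4·0.0416667° lat → SW at lon -41.8333°, lat -2.83333°.
Cell spans 0.0833333° lon × 0.0416667° lat.
west -41.8333, east -41.7500.

-41.8333, -41.7500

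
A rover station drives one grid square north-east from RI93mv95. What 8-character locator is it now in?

Longitude extended square 9; +1 → 10, wraps to 0, carry into subsquare.
Longitude subsquare m = 12; +1 → 13 = n.
Latitude extended square 5; +1 → 6.

RI93nv06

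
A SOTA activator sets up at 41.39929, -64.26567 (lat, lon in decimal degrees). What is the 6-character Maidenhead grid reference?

Shift to the Maidenhead origin (180°W, 90°S): lon 115.7343, lat 131.3993.
Field: lon ⌊115.7343/20⌋ = 5 → F; lat ⌊131.3993/10⌋ = 13 → N.
Square: lon ⌊15.7343/2⌋ = 7; lat ⌊1.3993/1⌋ = 1.
Subsquare: lon ⌊1.7343/0.0833333⌋ = 20 → u; lat ⌊0.3993/0.0416667⌋ = 9 → j.

FN71uj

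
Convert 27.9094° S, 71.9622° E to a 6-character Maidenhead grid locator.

Offset from 180°W / 90°S: lon 251.9622°, lat 62.0906°.
Field: 251.9622/20 → 12 → M, 62.0906/10 → 6 → G; chars MG.
Square: 11.9622/2 → 5, 2.0906/1 → 2; chars 52.
Subsquare: 1.9622/0.0833333 → 23 → x, 0.0906/0.0416667 → 2 → c; chars xc.

MG52xc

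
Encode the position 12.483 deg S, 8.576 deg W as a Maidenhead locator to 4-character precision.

IH57

Offset from 180°W / 90°S: lon 171.42°, lat 77.52°.
Field (20°×10°, letters A–R): 171.42/20 → 8 → I, 77.52/10 → 7 → H; chars IH.
Square (2°×1°, digits 0–9): 11.42/2 → 5, 7.52/1 → 7; chars 57.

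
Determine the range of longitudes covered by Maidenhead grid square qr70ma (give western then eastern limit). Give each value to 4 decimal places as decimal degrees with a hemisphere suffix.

Field Q=16, R=17: +16·20° lon, +17·10° lat → SW at lon 140°, lat 80°.
Square 7, 0: +7·2° lon, +0·1° lat → SW at lon 154°, lat 80°.
Subsquare m=12, a=0: +12·0.0833333° lon, +0·0.0416667° lat → SW at lon 155°, lat 80°.
Cell spans 0.0833333° lon × 0.0416667° lat.
west 155.0000° E, east 155.0833° E.

155.0000° E, 155.0833° E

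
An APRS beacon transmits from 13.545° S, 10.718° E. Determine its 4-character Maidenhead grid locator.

JH56

Add 180° to longitude and 90° to latitude: 190.72, 76.45.
Field (20°×10°, letters A–R): lon ⌊190.72/20⌋ = 9 → J; lat ⌊76.45/10⌋ = 7 → H.
Square (2°×1°, digits 0–9): lon ⌊10.72/2⌋ = 5; lat ⌊6.45/1⌋ = 6.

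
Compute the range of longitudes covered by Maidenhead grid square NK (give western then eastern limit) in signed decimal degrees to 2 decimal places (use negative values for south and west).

Field N=13, K=10: +13·20° lon, +10·10° lat → SW at lon 80°, lat 10°.
Cell spans 20° lon × 10° lat.
west 80.00, east 100.00.

80.00, 100.00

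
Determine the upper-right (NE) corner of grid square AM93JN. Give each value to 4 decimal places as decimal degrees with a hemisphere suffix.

Field A=0, M=12: +0·20° lon, +12·10° lat → SW at lon -180°, lat 30°.
Square 9, 3: +9·2° lon, +3·1° lat → SW at lon -162°, lat 33°.
Subsquare j=9, n=13: +9·0.0833333° lon, +13·0.0416667° lat → SW at lon -161.25°, lat 33.5417°.
Cell spans 0.0833333° lon × 0.0416667° lat. NE corner is SW corner plus one full cell.
latitude 33.5833° N, longitude 161.1667° W.

33.5833° N, 161.1667° W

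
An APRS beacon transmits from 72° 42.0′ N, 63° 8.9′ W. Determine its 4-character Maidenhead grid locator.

FQ82

Offset from 180°W / 90°S: lon 116.85°, lat 162.70°.
Field (20°×10°, letters A–R): 116.85/20 → 5 → F, 162.70/10 → 16 → Q; chars FQ.
Square (2°×1°, digits 0–9): 16.85/2 → 8, 2.70/1 → 2; chars 82.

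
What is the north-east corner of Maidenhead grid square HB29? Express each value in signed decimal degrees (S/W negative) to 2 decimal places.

Field H=7, B=1: +7·20° lon, +1·10° lat → SW at lon -40°, lat -80°.
Square 2, 9: +2·2° lon, +9·1° lat → SW at lon -36°, lat -71°.
Cell spans 2° lon × 1° lat. NE corner is SW corner plus one full cell.
latitude -70.00, longitude -34.00.

-70.00, -34.00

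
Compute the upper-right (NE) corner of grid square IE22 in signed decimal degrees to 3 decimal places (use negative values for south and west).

-47.000, -14.000

Field I=8, E=4: +8·20° lon, +4·10° lat → SW at lon -20°, lat -50°.
Square 2, 2: +2·2° lon, +2·1° lat → SW at lon -16°, lat -48°.
Cell spans 2° lon × 1° lat. NE corner is SW corner plus one full cell.
latitude -47.000, longitude -14.000.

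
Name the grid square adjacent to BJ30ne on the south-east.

BJ30od

Longitude subsquare n = 13; +1 → 14 = o.
Latitude subsquare e = 4; −1 → 3 = d.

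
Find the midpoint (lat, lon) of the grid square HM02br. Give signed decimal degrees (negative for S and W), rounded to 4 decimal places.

Field H=7, M=12: +7·20° lon, +12·10° lat → SW at lon -40°, lat 30°.
Square 0, 2: +0·2° lon, +2·1° lat → SW at lon -40°, lat 32°.
Subsquare b=1, r=17: +1·0.0833333° lon, +17·0.0416667° lat → SW at lon -39.9167°, lat 32.7083°.
Cell spans 0.0833333° lon × 0.0416667° lat. Centre is SW corner plus half of each.
latitude 32.7292, longitude -39.8750.

32.7292, -39.8750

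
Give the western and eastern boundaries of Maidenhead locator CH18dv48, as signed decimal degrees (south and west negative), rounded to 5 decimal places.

Field C=2, H=7: +2·20° lon, +7·10° lat → SW at lon -140°, lat -20°.
Square 1, 8: +1·2° lon, +8·1° lat → SW at lon -138°, lat -12°.
Subsquare d=3, v=21: +3·0.0833333° lon, +21·0.0416667° lat → SW at lon -137.75°, lat -11.125°.
Extended square 4, 8: +4·0.00833333° lon, +8·0.00416667° lat → SW at lon -137.717°, lat -11.0917°.
Cell spans 0.00833333° lon × 0.00416667° lat.
west -137.71667, east -137.70833.

-137.71667, -137.70833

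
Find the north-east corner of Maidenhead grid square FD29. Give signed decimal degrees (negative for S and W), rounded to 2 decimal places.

-50.00, -74.00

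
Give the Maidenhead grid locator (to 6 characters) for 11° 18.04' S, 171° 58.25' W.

AH48aq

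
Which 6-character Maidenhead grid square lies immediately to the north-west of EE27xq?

EE27wr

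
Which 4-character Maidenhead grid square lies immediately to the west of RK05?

Longitude square 0; −1 → -1, wraps to 9, carry into field.
Longitude field R = 17; −1 → 16 = Q.
The latitude characters are unchanged.

QK95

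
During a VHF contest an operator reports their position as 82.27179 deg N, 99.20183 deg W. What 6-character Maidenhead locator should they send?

Add 180° to longitude and 90° to latitude: 80.7982, 172.2718.
Field: 80.7982/20 → 4 → E, 172.2718/10 → 17 → R; chars ER.
Square: 0.7982/2 → 0, 2.2718/1 → 2; chars 02.
Subsquare: 0.7982/0.0833333 → 9 → j, 0.2718/0.0416667 → 6 → g; chars jg.

ER02jg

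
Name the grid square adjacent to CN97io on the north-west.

Longitude subsquare i = 8; −1 → 7 = h.
Latitude subsquare o = 14; +1 → 15 = p.

CN97hp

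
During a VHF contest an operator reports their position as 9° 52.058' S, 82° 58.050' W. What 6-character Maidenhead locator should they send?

EI80md

Offset from 180°W / 90°S: lon 97.0325°, lat 80.1324°.
Field (20°×10°, letters A–R): 97.0325/20 → 4 → E, 80.1324/10 → 8 → I; chars EI.
Square (2°×1°, digits 0–9): 17.0325/2 → 8, 0.1324/1 → 0; chars 80.
Subsquare (5′×2.5′, letters a–x): 1.0325/0.0833333 → 12 → m, 0.1324/0.0416667 → 3 → d; chars md.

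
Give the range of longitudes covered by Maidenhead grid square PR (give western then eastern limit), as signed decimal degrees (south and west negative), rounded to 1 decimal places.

Field P=15, R=17: +15·20° lon, +17·10° lat → SW at lon 120°, lat 80°.
Cell spans 20° lon × 10° lat.
west 120.0, east 140.0.

120.0, 140.0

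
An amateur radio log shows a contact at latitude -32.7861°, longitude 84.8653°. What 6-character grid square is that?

NF27kf

Add 180° to longitude and 90° to latitude: 264.8653, 57.2139.
Field: lon ⌊264.8653/20⌋ = 13 → N; lat ⌊57.2139/10⌋ = 5 → F.
Square: lon ⌊4.8653/2⌋ = 2; lat ⌊7.2139/1⌋ = 7.
Subsquare: lon ⌊0.8653/0.0833333⌋ = 10 → k; lat ⌊0.2139/0.0416667⌋ = 5 → f.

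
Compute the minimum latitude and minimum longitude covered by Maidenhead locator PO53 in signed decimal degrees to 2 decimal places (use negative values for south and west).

53.00, 130.00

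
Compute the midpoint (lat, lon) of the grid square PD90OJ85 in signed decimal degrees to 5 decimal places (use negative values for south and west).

-59.60208, 139.23750

Field P=15, D=3: +15·20° lon, +3·10° lat → SW at lon 120°, lat -60°.
Square 9, 0: +9·2° lon, +0·1° lat → SW at lon 138°, lat -60°.
Subsquare o=14, j=9: +14·0.0833333° lon, +9·0.0416667° lat → SW at lon 139.167°, lat -59.625°.
Extended square 8, 5: +8·0.00833333° lon, +5·0.00416667° lat → SW at lon 139.233°, lat -59.6042°.
Cell spans 0.00833333° lon × 0.00416667° lat. Centre is SW corner plus half of each.
latitude -59.60208, longitude 139.23750.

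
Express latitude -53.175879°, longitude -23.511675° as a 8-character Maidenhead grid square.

HD86ft87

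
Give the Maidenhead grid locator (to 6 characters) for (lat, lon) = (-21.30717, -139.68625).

Offset from 180°W / 90°S: lon 40.3137°, lat 68.6928°.
Field: 40.3137/20 → 2 → C, 68.6928/10 → 6 → G; chars CG.
Square: 0.3137/2 → 0, 8.6928/1 → 8; chars 08.
Subsquare: 0.3137/0.0833333 → 3 → d, 0.6928/0.0416667 → 16 → q; chars dq.

CG08dq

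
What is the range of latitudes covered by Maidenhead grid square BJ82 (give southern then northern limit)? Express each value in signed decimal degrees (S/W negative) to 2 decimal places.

Field B=1, J=9: +1·20° lon, +9·10° lat → SW at lon -160°, lat 0°.
Square 8, 2: +8·2° lon, +2·1° lat → SW at lon -144°, lat 2°.
Cell spans 2° lon × 1° lat.
south 2.00, north 3.00.

2.00, 3.00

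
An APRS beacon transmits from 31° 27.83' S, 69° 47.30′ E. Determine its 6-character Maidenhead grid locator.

MF48vm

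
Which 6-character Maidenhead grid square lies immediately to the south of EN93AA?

EN92ax

Latitude subsquare a = 0; −1 → -1, wraps to 23 = x, carry into square.
Latitude square 3; −1 → 2.
The longitude characters are unchanged.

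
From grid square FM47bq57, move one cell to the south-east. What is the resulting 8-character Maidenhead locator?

FM47bq66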